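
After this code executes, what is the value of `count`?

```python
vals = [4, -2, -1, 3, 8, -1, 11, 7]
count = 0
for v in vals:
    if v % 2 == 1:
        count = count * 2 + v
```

v=4: not odd
v=-2: not odd
v=-1: odd, count = 0*2+(-1) = -1
v=3: odd, count = (-1)*2+3 = 1
v=8: not odd
v=-1: odd, count = 1*2+(-1) = 1
v=11: odd, count = 1*2+11 = 13
v=7: odd, count = 13*2+7 = 33

33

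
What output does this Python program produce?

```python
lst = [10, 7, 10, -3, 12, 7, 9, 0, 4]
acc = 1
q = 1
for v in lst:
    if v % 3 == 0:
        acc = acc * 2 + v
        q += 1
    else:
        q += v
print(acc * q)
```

2494

v=10: not %3==0; q=11
v=7: not %3==0; q=18
v=10: not %3==0; q=28
v=-3: %3==0, acc = 1*2+(-3) = -1; q=29
v=12: %3==0, acc = (-1)*2+12 = 10; q=30
v=7: not %3==0; q=37
v=9: %3==0, acc = 10*2+9 = 29; q=38
v=0: %3==0, acc = 29*2+0 = 58; q=39
v=4: not %3==0; q=43
acc*q = 58*43 = 2494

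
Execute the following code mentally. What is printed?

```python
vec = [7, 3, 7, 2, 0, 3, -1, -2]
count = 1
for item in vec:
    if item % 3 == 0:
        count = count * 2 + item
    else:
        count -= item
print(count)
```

-66

item=7: not %3==0, count = 1-7 = -6
item=3: %3==0, count = (-6)*2+3 = -9
item=7: not %3==0, count = (-9)-7 = -16
item=2: not %3==0, count = (-16)-2 = -18
item=0: %3==0, count = (-18)*2+0 = -36
item=3: %3==0, count = (-36)*2+3 = -69
item=-1: not %3==0, count = (-69)-(-1) = -68
item=-2: not %3==0, count = (-68)-(-2) = -66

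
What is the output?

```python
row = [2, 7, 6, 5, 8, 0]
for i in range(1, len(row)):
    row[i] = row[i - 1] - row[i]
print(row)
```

[2, -5, -11, -16, -24, -24]

i=1: row[1] = 2-7 = -5 → [2, -5, 6, 5, 8, 0]
i=2: row[2] = (-5)-6 = -11 → [2, -5, -11, 5, 8, 0]
i=3: row[3] = (-11)-5 = -16 → [2, -5, -11, -16, 8, 0]
i=4: row[4] = (-16)-8 = -24 → [2, -5, -11, -16, -24, 0]
i=5: row[5] = (-24)-0 = -24 → [2, -5, -11, -16, -24, -24]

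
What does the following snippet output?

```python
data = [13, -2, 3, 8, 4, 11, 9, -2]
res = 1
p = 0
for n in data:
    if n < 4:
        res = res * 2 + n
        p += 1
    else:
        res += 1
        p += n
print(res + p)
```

68

n=13: not <4, res = 1+1 = 2; p=13
n=-2: <4, res = 2*2+(-2) = 2; p=14
n=3: <4, res = 2*2+3 = 7; p=15
n=8: not <4, res = 7+1 = 8; p=23
n=4: not <4, res = 8+1 = 9; p=27
n=11: not <4, res = 9+1 = 10; p=38
n=9: not <4, res = 10+1 = 11; p=47
n=-2: <4, res = 11*2+(-2) = 20; p=48
res+p = 20+48 = 68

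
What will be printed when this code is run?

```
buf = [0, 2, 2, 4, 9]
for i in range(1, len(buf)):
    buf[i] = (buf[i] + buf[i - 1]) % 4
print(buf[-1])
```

i=1: buf[1] = (2+0)%4 = 2 → [0, 2, 2, 4, 9]
i=2: buf[2] = (2+2)%4 = 0 → [0, 2, 0, 4, 9]
i=3: buf[3] = (4+0)%4 = 0 → [0, 2, 0, 0, 9]
i=4: buf[4] = (9+0)%4 = 1 → [0, 2, 0, 0, 1]

1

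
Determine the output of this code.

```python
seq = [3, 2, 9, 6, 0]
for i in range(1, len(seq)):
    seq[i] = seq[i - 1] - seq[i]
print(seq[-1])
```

-14

i=1: seq[1] = 3-2 = 1 → [3, 1, 9, 6, 0]
i=2: seq[2] = 1-9 = -8 → [3, 1, -8, 6, 0]
i=3: seq[3] = (-8)-6 = -14 → [3, 1, -8, -14, 0]
i=4: seq[4] = (-14)-0 = -14 → [3, 1, -8, -14, -14]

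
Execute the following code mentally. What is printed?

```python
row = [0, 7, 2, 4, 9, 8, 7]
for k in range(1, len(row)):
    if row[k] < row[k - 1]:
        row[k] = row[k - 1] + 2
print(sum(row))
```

72

k=1: 7>=0, unchanged → [0, 7, 2, 4, 9, 8, 7]
k=2: 2<7, row[2] = 7+2 = 9 → [0, 7, 9, 4, 9, 8, 7]
k=3: 4<9, row[3] = 9+2 = 11 → [0, 7, 9, 11, 9, 8, 7]
k=4: 9<11, row[4] = 11+2 = 13 → [0, 7, 9, 11, 13, 8, 7]
k=5: 8<13, row[5] = 13+2 = 15 → [0, 7, 9, 11, 13, 15, 7]
k=6: 7<15, row[6] = 15+2 = 17 → [0, 7, 9, 11, 13, 15, 17]
sum = 72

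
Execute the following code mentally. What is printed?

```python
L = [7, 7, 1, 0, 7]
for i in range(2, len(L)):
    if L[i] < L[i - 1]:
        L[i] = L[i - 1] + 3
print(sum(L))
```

i=2: 1<7, L[2] = 7+3 = 10 → [7, 7, 10, 0, 7]
i=3: 0<10, L[3] = 10+3 = 13 → [7, 7, 10, 13, 7]
i=4: 7<13, L[4] = 13+3 = 16 → [7, 7, 10, 13, 16]
sum = 53

53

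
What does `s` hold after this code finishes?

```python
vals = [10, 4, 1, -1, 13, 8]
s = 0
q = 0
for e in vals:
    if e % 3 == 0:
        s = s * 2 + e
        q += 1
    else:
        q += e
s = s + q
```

35

e=10: not %3==0; q=10
e=4: not %3==0; q=14
e=1: not %3==0; q=15
e=-1: not %3==0; q=14
e=13: not %3==0; q=27
e=8: not %3==0; q=35
s+q = 0+35 = 35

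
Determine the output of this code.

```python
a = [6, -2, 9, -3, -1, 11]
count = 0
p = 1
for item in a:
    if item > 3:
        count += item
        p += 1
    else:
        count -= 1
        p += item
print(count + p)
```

item=6: >3, count = 0+6 = 6; p=2
item=-2: not >3, count = 6-1 = 5; p=0
item=9: >3, count = 5+9 = 14; p=1
item=-3: not >3, count = 14-1 = 13; p=-2
item=-1: not >3, count = 13-1 = 12; p=-3
item=11: >3, count = 12+11 = 23; p=-2
count+p = 23+(-2) = 21

21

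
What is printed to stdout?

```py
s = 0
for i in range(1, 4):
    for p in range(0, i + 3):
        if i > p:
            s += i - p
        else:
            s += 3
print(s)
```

i=1,p=0: 1>0, s = 0+1 = 1
i=1,p=1: not 1>1, s = 1+3 = 4
i=1,p=2: not 1>2, s = 4+3 = 7
i=1,p=3: not 1>3, s = 7+3 = 10
i=2,p=0: 2>0, s = 10+2 = 12
i=2,p=1: 2>1, s = 12+1 = 13
i=2,p=2: not 2>2, s = 13+3 = 16
i=2,p=3: not 2>3, s = 16+3 = 19
i=2,p=4: not 2>4, s = 19+3 = 22
i=3,p=0: 3>0, s = 22+3 = 25
i=3,p=1: 3>1, s = 25+2 = 27
i=3,p=2: 3>2, s = 27+1 = 28
i=3,p=3: not 3>3, s = 28+3 = 31
i=3,p=4: not 3>4, s = 31+3 = 34
i=3,p=5: not 3>5, s = 34+3 = 37

37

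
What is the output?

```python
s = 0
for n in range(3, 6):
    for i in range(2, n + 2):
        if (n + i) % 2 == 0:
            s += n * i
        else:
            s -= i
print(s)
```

47

n=3,i=2: odd sum, s = 0-2 = -2
n=3,i=3: even sum, s = (-2)+9 = 7
n=3,i=4: odd sum, s = 7-4 = 3
n=4,i=2: even sum, s = 3+8 = 11
n=4,i=3: odd sum, s = 11-3 = 8
n=4,i=4: even sum, s = 8+16 = 24
n=4,i=5: odd sum, s = 24-5 = 19
n=5,i=2: odd sum, s = 19-2 = 17
n=5,i=3: even sum, s = 17+15 = 32
n=5,i=4: odd sum, s = 32-4 = 28
n=5,i=5: even sum, s = 28+25 = 53
n=5,i=6: odd sum, s = 53-6 = 47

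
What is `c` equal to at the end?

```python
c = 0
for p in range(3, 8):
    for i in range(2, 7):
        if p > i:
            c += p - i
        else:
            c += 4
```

p=3,i=2: 3>2, c = 0+1 = 1
p=3,i=3: not 3>3, c = 1+4 = 5
p=3,i=4: not 3>4, c = 5+4 = 9
p=3,i=5: not 3>5, c = 9+4 = 13
p=3,i=6: not 3>6, c = 13+4 = 17
p=4,i=2: 4>2, c = 17+2 = 19
p=4,i=3: 4>3, c = 19+1 = 20
p=4,i=4: not 4>4, c = 20+4 = 24
p=4,i=5: not 4>5, c = 24+4 = 28
p=4,i=6: not 4>6, c = 28+4 = 32
p=5,i=2: 5>2, c = 32+3 = 35
p=5,i=3: 5>3, c = 35+2 = 37
p=5,i=4: 5>4, c = 37+1 = 38
p=5,i=5: not 5>5, c = 38+4 = 42
p=5,i=6: not 5>6, c = 42+4 = 46
p=6,i=2: 6>2, c = 46+4 = 50
p=6,i=3: 6>3, c = 50+3 = 53
p=6,i=4: 6>4, c = 53+2 = 55
p=6,i=5: 6>5, c = 55+1 = 56
p=6,i=6: not 6>6, c = 56+4 = 60
p=7,i=2: 7>2, c = 60+5 = 65
p=7,i=3: 7>3, c = 65+4 = 69
p=7,i=4: 7>4, c = 69+3 = 72
p=7,i=5: 7>5, c = 72+2 = 74
p=7,i=6: 7>6, c = 74+1 = 75

75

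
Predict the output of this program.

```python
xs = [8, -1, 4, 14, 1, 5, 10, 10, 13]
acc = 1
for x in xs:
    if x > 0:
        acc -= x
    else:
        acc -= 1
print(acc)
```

x=8: >0, acc = 1-8 = -7
x=-1: not >0, acc = (-7)-1 = -8
x=4: >0, acc = (-8)-4 = -12
x=14: >0, acc = (-12)-14 = -26
x=1: >0, acc = (-26)-1 = -27
x=5: >0, acc = (-27)-5 = -32
x=10: >0, acc = (-32)-10 = -42
x=10: >0, acc = (-42)-10 = -52
x=13: >0, acc = (-52)-13 = -65

-65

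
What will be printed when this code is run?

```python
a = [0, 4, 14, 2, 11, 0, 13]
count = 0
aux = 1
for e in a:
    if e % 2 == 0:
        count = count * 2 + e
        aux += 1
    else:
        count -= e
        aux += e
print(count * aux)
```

1710

e=0: even, count = 0*2+0 = 0; aux=2
e=4: even, count = 0*2+4 = 4; aux=3
e=14: even, count = 4*2+14 = 22; aux=4
e=2: even, count = 22*2+2 = 46; aux=5
e=11: not even, count = 46-11 = 35; aux=16
e=0: even, count = 35*2+0 = 70; aux=17
e=13: not even, count = 70-13 = 57; aux=30
count*aux = 57*30 = 1710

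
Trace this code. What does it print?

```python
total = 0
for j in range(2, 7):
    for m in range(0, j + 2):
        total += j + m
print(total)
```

210

j=2,m=0: total = 0+2 = 2
j=2,m=1: total = 2+3 = 5
j=2,m=2: total = 5+4 = 9
j=2,m=3: total = 9+5 = 14
j=3,m=0: total = 14+3 = 17
j=3,m=1: total = 17+4 = 21
j=3,m=2: total = 21+5 = 26
j=3,m=3: total = 26+6 = 32
j=3,m=4: total = 32+7 = 39
j=4,m=0: total = 39+4 = 43
j=4,m=1: total = 43+5 = 48
j=4,m=2: total = 48+6 = 54
j=4,m=3: total = 54+7 = 61
j=4,m=4: total = 61+8 = 69
j=4,m=5: total = 69+9 = 78
j=5,m=0: total = 78+5 = 83
j=5,m=1: total = 83+6 = 89
j=5,m=2: total = 89+7 = 96
j=5,m=3: total = 96+8 = 104
j=5,m=4: total = 104+9 = 113
j=5,m=5: total = 113+10 = 123
j=5,m=6: total = 123+11 = 134
j=6,m=0: total = 134+6 = 140
j=6,m=1: total = 140+7 = 147
j=6,m=2: total = 147+8 = 155
j=6,m=3: total = 155+9 = 164
j=6,m=4: total = 164+10 = 174
j=6,m=5: total = 174+11 = 185
j=6,m=6: total = 185+12 = 197
j=6,m=7: total = 197+13 = 210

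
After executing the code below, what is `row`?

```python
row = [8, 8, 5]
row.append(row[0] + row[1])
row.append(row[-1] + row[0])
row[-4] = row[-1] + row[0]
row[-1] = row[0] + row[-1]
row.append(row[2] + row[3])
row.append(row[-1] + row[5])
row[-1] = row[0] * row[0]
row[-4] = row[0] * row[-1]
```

[8, 32, 5, 512, 32, 21, 64]

append row[0]+row[1] = 8+8 = 16 → [8, 8, 5, 16]
append row[-1]+row[0] = 16+8 = 24 → [8, 8, 5, 16, 24]
row[-4] = row[-1]+row[0] = 24+8 = 32 → [8, 32, 5, 16, 24]
row[-1] = row[0]+row[-1] = 8+24 = 32 → [8, 32, 5, 16, 32]
append row[2]+row[3] = 5+16 = 21 → [8, 32, 5, 16, 32, 21]
append row[-1]+row[5] = 21+21 = 42 → [8, 32, 5, 16, 32, 21, 42]
row[-1] = row[0]*row[0] = 8*8 = 64 → [8, 32, 5, 16, 32, 21, 64]
row[-4] = row[0]*row[-1] = 8*64 = 512 → [8, 32, 5, 512, 32, 21, 64]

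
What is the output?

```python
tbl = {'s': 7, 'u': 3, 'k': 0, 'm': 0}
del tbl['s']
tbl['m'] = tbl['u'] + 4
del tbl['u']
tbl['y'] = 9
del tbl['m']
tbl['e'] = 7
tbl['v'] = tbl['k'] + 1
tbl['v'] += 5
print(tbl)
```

{'k': 0, 'y': 9, 'e': 7, 'v': 6}

del 's' → {'u': 3, 'k': 0, 'm': 0}
tbl['m'] = tbl['u']+4 = 7 → {'u': 3, 'k': 0, 'm': 7}
del 'u' → {'k': 0, 'm': 7}
tbl['y'] = 9 → {'k': 0, 'm': 7, 'y': 9}
del 'm' → {'k': 0, 'y': 9}
tbl['e'] = 7 → {'k': 0, 'y': 9, 'e': 7}
tbl['v'] = tbl['k']+1 = 1 → {'k': 0, 'y': 9, 'e': 7, 'v': 1}
tbl['v'] = 1+5 = 6 → {'k': 0, 'y': 9, 'e': 7, 'v': 6}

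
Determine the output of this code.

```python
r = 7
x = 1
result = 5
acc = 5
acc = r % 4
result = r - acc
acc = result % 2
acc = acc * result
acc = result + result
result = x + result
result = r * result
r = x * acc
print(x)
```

acc = 7%4 = 3
result = 7-3 = 4
acc = 4%2 = 0
acc = 0*4 = 0
acc = 4+4 = 8
result = 1+4 = 5
result = 7*5 = 35
r = 1*8 = 8

1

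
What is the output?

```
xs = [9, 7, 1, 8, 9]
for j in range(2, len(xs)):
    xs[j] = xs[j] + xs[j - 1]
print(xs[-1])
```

25

j=2: xs[2] = 1+7 = 8 → [9, 7, 8, 8, 9]
j=3: xs[3] = 8+8 = 16 → [9, 7, 8, 16, 9]
j=4: xs[4] = 9+16 = 25 → [9, 7, 8, 16, 25]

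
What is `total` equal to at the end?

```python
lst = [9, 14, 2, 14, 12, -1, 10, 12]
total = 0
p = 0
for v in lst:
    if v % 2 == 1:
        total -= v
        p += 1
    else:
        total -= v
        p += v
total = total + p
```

v=9: odd, total = 0-9 = -9; p=1
v=14: not odd, total = (-9)-14 = -23; p=15
v=2: not odd, total = (-23)-2 = -25; p=17
v=14: not odd, total = (-25)-14 = -39; p=31
v=12: not odd, total = (-39)-12 = -51; p=43
v=-1: odd, total = (-51)-(-1) = -50; p=44
v=10: not odd, total = (-50)-10 = -60; p=54
v=12: not odd, total = (-60)-12 = -72; p=66
total+p = (-72)+66 = -6

-6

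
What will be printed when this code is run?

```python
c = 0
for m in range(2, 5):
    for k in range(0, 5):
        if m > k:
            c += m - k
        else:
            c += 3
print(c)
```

37

m=2,k=0: 2>0, c = 0+2 = 2
m=2,k=1: 2>1, c = 2+1 = 3
m=2,k=2: not 2>2, c = 3+3 = 6
m=2,k=3: not 2>3, c = 6+3 = 9
m=2,k=4: not 2>4, c = 9+3 = 12
m=3,k=0: 3>0, c = 12+3 = 15
m=3,k=1: 3>1, c = 15+2 = 17
m=3,k=2: 3>2, c = 17+1 = 18
m=3,k=3: not 3>3, c = 18+3 = 21
m=3,k=4: not 3>4, c = 21+3 = 24
m=4,k=0: 4>0, c = 24+4 = 28
m=4,k=1: 4>1, c = 28+3 = 31
m=4,k=2: 4>2, c = 31+2 = 33
m=4,k=3: 4>3, c = 33+1 = 34
m=4,k=4: not 4>4, c = 34+3 = 37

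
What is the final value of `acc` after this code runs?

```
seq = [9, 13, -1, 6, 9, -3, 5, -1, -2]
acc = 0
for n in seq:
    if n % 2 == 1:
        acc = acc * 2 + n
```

n=9: odd, acc = 0*2+9 = 9
n=13: odd, acc = 9*2+13 = 31
n=-1: odd, acc = 31*2+(-1) = 61
n=6: not odd
n=9: odd, acc = 61*2+9 = 131
n=-3: odd, acc = 131*2+(-3) = 259
n=5: odd, acc = 259*2+5 = 523
n=-1: odd, acc = 523*2+(-1) = 1045
n=-2: not odd

1045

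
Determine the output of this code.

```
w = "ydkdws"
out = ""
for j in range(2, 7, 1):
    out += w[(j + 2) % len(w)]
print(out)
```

wsydk

j=2: add w[4]='w' → 'w'
j=3: add w[5]='s' → 'ws'
j=4: add w[0]='y' → 'wsy'
j=5: add w[1]='d' → 'wsyd'
j=6: add w[2]='k' → 'wsydk'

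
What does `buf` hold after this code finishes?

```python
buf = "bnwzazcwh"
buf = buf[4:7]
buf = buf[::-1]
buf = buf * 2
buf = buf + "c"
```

'czaczac'

slice [4:7] → 'azc'
reverse → 'cza'
repeat ×2 → 'czacza'
+ 'c' → 'czaczac'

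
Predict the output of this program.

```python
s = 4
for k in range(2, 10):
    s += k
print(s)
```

k=2: s = 4+2 = 6
k=3: s = 6+3 = 9
k=4: s = 9+4 = 13
k=5: s = 13+5 = 18
k=6: s = 18+6 = 24
k=7: s = 24+7 = 31
k=8: s = 31+8 = 39
k=9: s = 39+9 = 48

48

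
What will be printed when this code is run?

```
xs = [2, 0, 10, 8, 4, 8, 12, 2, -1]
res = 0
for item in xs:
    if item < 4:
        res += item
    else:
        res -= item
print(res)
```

item=2: <4, res = 0+2 = 2
item=0: <4, res = 2+0 = 2
item=10: not <4, res = 2-10 = -8
item=8: not <4, res = (-8)-8 = -16
item=4: not <4, res = (-16)-4 = -20
item=8: not <4, res = (-20)-8 = -28
item=12: not <4, res = (-28)-12 = -40
item=2: <4, res = (-40)+2 = -38
item=-1: <4, res = (-38)+(-1) = -39

-39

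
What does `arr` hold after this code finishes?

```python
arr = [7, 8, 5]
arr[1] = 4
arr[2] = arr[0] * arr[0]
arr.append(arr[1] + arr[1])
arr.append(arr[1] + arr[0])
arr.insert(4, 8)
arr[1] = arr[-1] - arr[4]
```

arr[1] = 4 → [7, 4, 5]
arr[2] = arr[0]*arr[0] = 7*7 = 49 → [7, 4, 49]
append arr[1]+arr[1] = 4+4 = 8 → [7, 4, 49, 8]
append arr[1]+arr[0] = 4+7 = 11 → [7, 4, 49, 8, 11]
insert 8 at 4 → [7, 4, 49, 8, 8, 11]
arr[1] = arr[-1]-arr[4] = 11-8 = 3 → [7, 3, 49, 8, 8, 11]

[7, 3, 49, 8, 8, 11]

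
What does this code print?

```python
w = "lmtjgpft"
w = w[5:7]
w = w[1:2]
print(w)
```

f

slice [5:7] → 'pf'
slice [1:2] → 'f'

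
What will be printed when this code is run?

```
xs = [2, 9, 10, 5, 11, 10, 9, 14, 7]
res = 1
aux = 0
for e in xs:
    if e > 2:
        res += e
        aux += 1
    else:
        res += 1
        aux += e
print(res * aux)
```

770

e=2: not >2, res = 1+1 = 2; aux=2
e=9: >2, res = 2+9 = 11; aux=3
e=10: >2, res = 11+10 = 21; aux=4
e=5: >2, res = 21+5 = 26; aux=5
e=11: >2, res = 26+11 = 37; aux=6
e=10: >2, res = 37+10 = 47; aux=7
e=9: >2, res = 47+9 = 56; aux=8
e=14: >2, res = 56+14 = 70; aux=9
e=7: >2, res = 70+7 = 77; aux=10
res*aux = 77*10 = 770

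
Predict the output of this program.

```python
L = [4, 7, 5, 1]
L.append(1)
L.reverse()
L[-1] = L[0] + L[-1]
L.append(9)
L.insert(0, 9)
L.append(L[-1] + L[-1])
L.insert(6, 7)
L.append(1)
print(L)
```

append 1 → [4, 7, 5, 1, 1]
reverse → [1, 1, 5, 7, 4]
L[-1] = L[0]+L[-1] = 1+4 = 5 → [1, 1, 5, 7, 5]
append 9 → [1, 1, 5, 7, 5, 9]
insert 9 at 0 → [9, 1, 1, 5, 7, 5, 9]
append L[-1]+L[-1] = 9+9 = 18 → [9, 1, 1, 5, 7, 5, 9, 18]
insert 7 at 6 → [9, 1, 1, 5, 7, 5, 7, 9, 18]
append 1 → [9, 1, 1, 5, 7, 5, 7, 9, 18, 1]

[9, 1, 1, 5, 7, 5, 7, 9, 18, 1]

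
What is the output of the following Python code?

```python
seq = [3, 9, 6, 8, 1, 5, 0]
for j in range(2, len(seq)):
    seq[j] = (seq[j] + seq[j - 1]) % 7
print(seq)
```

[3, 9, 1, 2, 3, 1, 1]

j=2: seq[2] = (6+9)%7 = 1 → [3, 9, 1, 8, 1, 5, 0]
j=3: seq[3] = (8+1)%7 = 2 → [3, 9, 1, 2, 1, 5, 0]
j=4: seq[4] = (1+2)%7 = 3 → [3, 9, 1, 2, 3, 5, 0]
j=5: seq[5] = (5+3)%7 = 1 → [3, 9, 1, 2, 3, 1, 0]
j=6: seq[6] = (0+1)%7 = 1 → [3, 9, 1, 2, 3, 1, 1]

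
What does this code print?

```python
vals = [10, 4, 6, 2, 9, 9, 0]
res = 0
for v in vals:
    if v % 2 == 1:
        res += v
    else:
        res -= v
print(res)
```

-4

v=10: not odd, res = 0-10 = -10
v=4: not odd, res = (-10)-4 = -14
v=6: not odd, res = (-14)-6 = -20
v=2: not odd, res = (-20)-2 = -22
v=9: odd, res = (-22)+9 = -13
v=9: odd, res = (-13)+9 = -4
v=0: not odd, res = (-4)-0 = -4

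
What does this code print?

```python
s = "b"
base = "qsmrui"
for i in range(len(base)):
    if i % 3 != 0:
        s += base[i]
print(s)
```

i=0: skip
i=1: add 's' → 'bs'
i=2: add 'm' → 'bsm'
i=3: skip
i=4: add 'u' → 'bsmu'
i=5: add 'i' → 'bsmui'

bsmui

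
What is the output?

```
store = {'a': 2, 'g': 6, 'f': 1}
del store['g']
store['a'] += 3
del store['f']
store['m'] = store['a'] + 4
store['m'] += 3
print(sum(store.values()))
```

17

del 'g' → {'a': 2, 'f': 1}
store['a'] = 2+3 = 5 → {'a': 5, 'f': 1}
del 'f' → {'a': 5}
store['m'] = store['a']+4 = 9 → {'a': 5, 'm': 9}
store['m'] = 9+3 = 12 → {'a': 5, 'm': 12}
sum of values = 17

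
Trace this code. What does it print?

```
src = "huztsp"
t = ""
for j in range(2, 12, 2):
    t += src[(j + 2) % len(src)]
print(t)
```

j=2: add src[4]='s' → 's'
j=4: add src[0]='h' → 'sh'
j=6: add src[2]='z' → 'shz'
j=8: add src[4]='s' → 'shzs'
j=10: add src[0]='h' → 'shzsh'

shzsh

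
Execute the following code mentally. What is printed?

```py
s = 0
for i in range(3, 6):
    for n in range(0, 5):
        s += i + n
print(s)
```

i=3,n=0: s = 0+3 = 3
i=3,n=1: s = 3+4 = 7
i=3,n=2: s = 7+5 = 12
i=3,n=3: s = 12+6 = 18
i=3,n=4: s = 18+7 = 25
i=4,n=0: s = 25+4 = 29
i=4,n=1: s = 29+5 = 34
i=4,n=2: s = 34+6 = 40
i=4,n=3: s = 40+7 = 47
i=4,n=4: s = 47+8 = 55
i=5,n=0: s = 55+5 = 60
i=5,n=1: s = 60+6 = 66
i=5,n=2: s = 66+7 = 73
i=5,n=3: s = 73+8 = 81
i=5,n=4: s = 81+9 = 90

90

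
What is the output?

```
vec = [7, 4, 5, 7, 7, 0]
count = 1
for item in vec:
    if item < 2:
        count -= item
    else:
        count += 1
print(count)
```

6

item=7: not <2, count = 1+1 = 2
item=4: not <2, count = 2+1 = 3
item=5: not <2, count = 3+1 = 4
item=7: not <2, count = 4+1 = 5
item=7: not <2, count = 5+1 = 6
item=0: <2, count = 6-0 = 6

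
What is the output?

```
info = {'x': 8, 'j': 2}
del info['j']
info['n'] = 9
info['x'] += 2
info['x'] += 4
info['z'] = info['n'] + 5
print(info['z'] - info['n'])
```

5

del 'j' → {'x': 8}
info['n'] = 9 → {'x': 8, 'n': 9}
info['x'] = 8+2 = 10 → {'x': 10, 'n': 9}
info['x'] = 10+4 = 14 → {'x': 14, 'n': 9}
info['z'] = info['n']+5 = 14 → {'x': 14, 'n': 9, 'z': 14}
info['z']-info['n'] = 14-9 = 5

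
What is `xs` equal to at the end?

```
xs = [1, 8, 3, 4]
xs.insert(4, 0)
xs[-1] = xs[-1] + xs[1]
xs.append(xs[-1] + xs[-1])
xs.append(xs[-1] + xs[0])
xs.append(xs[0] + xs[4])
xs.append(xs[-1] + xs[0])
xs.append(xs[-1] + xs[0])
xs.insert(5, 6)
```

insert 0 at 4 → [1, 8, 3, 4, 0]
xs[-1] = xs[-1]+xs[1] = 0+8 = 8 → [1, 8, 3, 4, 8]
append xs[-1]+xs[-1] = 8+8 = 16 → [1, 8, 3, 4, 8, 16]
append xs[-1]+xs[0] = 16+1 = 17 → [1, 8, 3, 4, 8, 16, 17]
append xs[0]+xs[4] = 1+8 = 9 → [1, 8, 3, 4, 8, 16, 17, 9]
append xs[-1]+xs[0] = 9+1 = 10 → [1, 8, 3, 4, 8, 16, 17, 9, 10]
append xs[-1]+xs[0] = 10+1 = 11 → [1, 8, 3, 4, 8, 16, 17, 9, 10, 11]
insert 6 at 5 → [1, 8, 3, 4, 8, 6, 16, 17, 9, 10, 11]

[1, 8, 3, 4, 8, 6, 16, 17, 9, 10, 11]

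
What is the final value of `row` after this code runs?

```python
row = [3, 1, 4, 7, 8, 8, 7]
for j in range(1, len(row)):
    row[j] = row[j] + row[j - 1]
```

j=1: row[1] = 1+3 = 4 → [3, 4, 4, 7, 8, 8, 7]
j=2: row[2] = 4+4 = 8 → [3, 4, 8, 7, 8, 8, 7]
j=3: row[3] = 7+8 = 15 → [3, 4, 8, 15, 8, 8, 7]
j=4: row[4] = 8+15 = 23 → [3, 4, 8, 15, 23, 8, 7]
j=5: row[5] = 8+23 = 31 → [3, 4, 8, 15, 23, 31, 7]
j=6: row[6] = 7+31 = 38 → [3, 4, 8, 15, 23, 31, 38]

[3, 4, 8, 15, 23, 31, 38]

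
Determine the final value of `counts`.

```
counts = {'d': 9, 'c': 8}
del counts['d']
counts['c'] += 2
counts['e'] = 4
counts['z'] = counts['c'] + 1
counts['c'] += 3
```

del 'd' → {'c': 8}
counts['c'] = 8+2 = 10 → {'c': 10}
counts['e'] = 4 → {'c': 10, 'e': 4}
counts['z'] = counts['c']+1 = 11 → {'c': 10, 'e': 4, 'z': 11}
counts['c'] = 10+3 = 13 → {'c': 13, 'e': 4, 'z': 11}

{'c': 13, 'e': 4, 'z': 11}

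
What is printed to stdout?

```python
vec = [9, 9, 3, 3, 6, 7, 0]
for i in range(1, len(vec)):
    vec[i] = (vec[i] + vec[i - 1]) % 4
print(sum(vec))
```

i=1: vec[1] = (9+9)%4 = 2 → [9, 2, 3, 3, 6, 7, 0]
i=2: vec[2] = (3+2)%4 = 1 → [9, 2, 1, 3, 6, 7, 0]
i=3: vec[3] = (3+1)%4 = 0 → [9, 2, 1, 0, 6, 7, 0]
i=4: vec[4] = (6+0)%4 = 2 → [9, 2, 1, 0, 2, 7, 0]
i=5: vec[5] = (7+2)%4 = 1 → [9, 2, 1, 0, 2, 1, 0]
i=6: vec[6] = (0+1)%4 = 1 → [9, 2, 1, 0, 2, 1, 1]
sum = 16

16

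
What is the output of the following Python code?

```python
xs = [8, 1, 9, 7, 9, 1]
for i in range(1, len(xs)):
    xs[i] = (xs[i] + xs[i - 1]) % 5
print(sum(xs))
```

19

i=1: xs[1] = (1+8)%5 = 4 → [8, 4, 9, 7, 9, 1]
i=2: xs[2] = (9+4)%5 = 3 → [8, 4, 3, 7, 9, 1]
i=3: xs[3] = (7+3)%5 = 0 → [8, 4, 3, 0, 9, 1]
i=4: xs[4] = (9+0)%5 = 4 → [8, 4, 3, 0, 4, 1]
i=5: xs[5] = (1+4)%5 = 0 → [8, 4, 3, 0, 4, 0]
sum = 19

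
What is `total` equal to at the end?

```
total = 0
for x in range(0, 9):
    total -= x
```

-36

x=0: total = 0-0 = 0
x=1: total = 0-1 = -1
x=2: total = (-1)-2 = -3
x=3: total = (-3)-3 = -6
x=4: total = (-6)-4 = -10
x=5: total = (-10)-5 = -15
x=6: total = (-15)-6 = -21
x=7: total = (-21)-7 = -28
x=8: total = (-28)-8 = -36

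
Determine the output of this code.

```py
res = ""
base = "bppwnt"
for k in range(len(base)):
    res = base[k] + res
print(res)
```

k=0: prepend 'b' → 'b'
k=1: prepend 'p' → 'pb'
k=2: prepend 'p' → 'ppb'
k=3: prepend 'w' → 'wppb'
k=4: prepend 'n' → 'nwppb'
k=5: prepend 't' → 'tnwppb'

tnwppb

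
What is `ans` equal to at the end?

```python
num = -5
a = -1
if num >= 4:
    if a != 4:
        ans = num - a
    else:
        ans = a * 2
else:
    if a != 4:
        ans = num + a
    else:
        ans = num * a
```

num=-5, a=-1
num >= 4 is False; a != 4 is True
→ ans = num + a = -6

-6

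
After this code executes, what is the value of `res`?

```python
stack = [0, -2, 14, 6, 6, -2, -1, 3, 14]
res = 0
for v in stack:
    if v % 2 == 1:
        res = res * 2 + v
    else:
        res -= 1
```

v=0: not odd, res = 0-1 = -1
v=-2: not odd, res = (-1)-1 = -2
v=14: not odd, res = (-2)-1 = -3
v=6: not odd, res = (-3)-1 = -4
v=6: not odd, res = (-4)-1 = -5
v=-2: not odd, res = (-5)-1 = -6
v=-1: odd, res = (-6)*2+(-1) = -13
v=3: odd, res = (-13)*2+3 = -23
v=14: not odd, res = (-23)-1 = -24

-24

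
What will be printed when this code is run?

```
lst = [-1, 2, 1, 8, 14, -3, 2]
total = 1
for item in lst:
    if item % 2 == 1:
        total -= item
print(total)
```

4

item=-1: odd, total = 1-(-1) = 2
item=2: not odd
item=1: odd, total = 2-1 = 1
item=8: not odd
item=14: not odd
item=-3: odd, total = 1-(-3) = 4
item=2: not odd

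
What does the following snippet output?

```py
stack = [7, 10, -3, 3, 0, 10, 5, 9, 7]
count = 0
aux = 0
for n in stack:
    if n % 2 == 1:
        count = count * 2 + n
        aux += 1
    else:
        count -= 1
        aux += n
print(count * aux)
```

5122

n=7: odd, count = 0*2+7 = 7; aux=1
n=10: not odd, count = 7-1 = 6; aux=11
n=-3: odd, count = 6*2+(-3) = 9; aux=12
n=3: odd, count = 9*2+3 = 21; aux=13
n=0: not odd, count = 21-1 = 20; aux=13
n=10: not odd, count = 20-1 = 19; aux=23
n=5: odd, count = 19*2+5 = 43; aux=24
n=9: odd, count = 43*2+9 = 95; aux=25
n=7: odd, count = 95*2+7 = 197; aux=26
count*aux = 197*26 = 5122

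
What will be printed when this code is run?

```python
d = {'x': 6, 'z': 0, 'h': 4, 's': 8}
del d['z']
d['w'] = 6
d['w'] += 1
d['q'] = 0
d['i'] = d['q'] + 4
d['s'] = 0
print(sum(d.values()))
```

21

del 'z' → {'x': 6, 'h': 4, 's': 8}
d['w'] = 6 → {'x': 6, 'h': 4, 's': 8, 'w': 6}
d['w'] = 6+1 = 7 → {'x': 6, 'h': 4, 's': 8, 'w': 7}
d['q'] = 0 → {'x': 6, 'h': 4, 's': 8, 'w': 7, 'q': 0}
d['i'] = d['q']+4 = 4 → {'x': 6, 'h': 4, 's': 8, 'w': 7, 'q': 0, 'i': 4}
d['s'] = 0 → {'x': 6, 'h': 4, 's': 0, 'w': 7, 'q': 0, 'i': 4}
sum of values = 21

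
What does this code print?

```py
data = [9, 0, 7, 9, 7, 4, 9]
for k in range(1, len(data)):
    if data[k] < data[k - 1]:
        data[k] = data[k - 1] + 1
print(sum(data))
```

84

k=1: 0<9, data[1] = 9+1 = 10 → [9, 10, 7, 9, 7, 4, 9]
k=2: 7<10, data[2] = 10+1 = 11 → [9, 10, 11, 9, 7, 4, 9]
k=3: 9<11, data[3] = 11+1 = 12 → [9, 10, 11, 12, 7, 4, 9]
k=4: 7<12, data[4] = 12+1 = 13 → [9, 10, 11, 12, 13, 4, 9]
k=5: 4<13, data[5] = 13+1 = 14 → [9, 10, 11, 12, 13, 14, 9]
k=6: 9<14, data[6] = 14+1 = 15 → [9, 10, 11, 12, 13, 14, 15]
sum = 84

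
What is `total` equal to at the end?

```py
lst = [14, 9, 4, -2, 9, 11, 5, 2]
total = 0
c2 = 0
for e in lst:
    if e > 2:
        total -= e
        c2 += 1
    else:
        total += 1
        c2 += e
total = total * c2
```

e=14: >2, total = 0-14 = -14; c2=1
e=9: >2, total = (-14)-9 = -23; c2=2
e=4: >2, total = (-23)-4 = -27; c2=3
e=-2: not >2, total = (-27)+1 = -26; c2=1
e=9: >2, total = (-26)-9 = -35; c2=2
e=11: >2, total = (-35)-11 = -46; c2=3
e=5: >2, total = (-46)-5 = -51; c2=4
e=2: not >2, total = (-51)+1 = -50; c2=6
total*c2 = (-50)*6 = -300

-300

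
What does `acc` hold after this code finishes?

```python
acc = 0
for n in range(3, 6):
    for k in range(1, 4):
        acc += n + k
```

54

n=3,k=1: acc = 0+4 = 4
n=3,k=2: acc = 4+5 = 9
n=3,k=3: acc = 9+6 = 15
n=4,k=1: acc = 15+5 = 20
n=4,k=2: acc = 20+6 = 26
n=4,k=3: acc = 26+7 = 33
n=5,k=1: acc = 33+6 = 39
n=5,k=2: acc = 39+7 = 46
n=5,k=3: acc = 46+8 = 54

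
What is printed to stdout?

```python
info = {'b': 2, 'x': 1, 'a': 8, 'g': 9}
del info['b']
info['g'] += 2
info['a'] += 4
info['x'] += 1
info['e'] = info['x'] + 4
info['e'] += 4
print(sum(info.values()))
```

del 'b' → {'x': 1, 'a': 8, 'g': 9}
info['g'] = 9+2 = 11 → {'x': 1, 'a': 8, 'g': 11}
info['a'] = 8+4 = 12 → {'x': 1, 'a': 12, 'g': 11}
info['x'] = 1+1 = 2 → {'x': 2, 'a': 12, 'g': 11}
info['e'] = info['x']+4 = 6 → {'x': 2, 'a': 12, 'g': 11, 'e': 6}
info['e'] = 6+4 = 10 → {'x': 2, 'a': 12, 'g': 11, 'e': 10}
sum of values = 35

35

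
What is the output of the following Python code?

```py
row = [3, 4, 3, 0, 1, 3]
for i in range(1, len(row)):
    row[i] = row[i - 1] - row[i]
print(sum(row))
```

i=1: row[1] = 3-4 = -1 → [3, -1, 3, 0, 1, 3]
i=2: row[2] = (-1)-3 = -4 → [3, -1, -4, 0, 1, 3]
i=3: row[3] = (-4)-0 = -4 → [3, -1, -4, -4, 1, 3]
i=4: row[4] = (-4)-1 = -5 → [3, -1, -4, -4, -5, 3]
i=5: row[5] = (-5)-3 = -8 → [3, -1, -4, -4, -5, -8]
sum = -19

-19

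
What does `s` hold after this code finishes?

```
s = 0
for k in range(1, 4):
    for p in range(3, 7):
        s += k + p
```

78

k=1,p=3: s = 0+4 = 4
k=1,p=4: s = 4+5 = 9
k=1,p=5: s = 9+6 = 15
k=1,p=6: s = 15+7 = 22
k=2,p=3: s = 22+5 = 27
k=2,p=4: s = 27+6 = 33
k=2,p=5: s = 33+7 = 40
k=2,p=6: s = 40+8 = 48
k=3,p=3: s = 48+6 = 54
k=3,p=4: s = 54+7 = 61
k=3,p=5: s = 61+8 = 69
k=3,p=6: s = 69+9 = 78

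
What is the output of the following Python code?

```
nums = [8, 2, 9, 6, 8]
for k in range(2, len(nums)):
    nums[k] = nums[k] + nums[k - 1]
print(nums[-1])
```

25

k=2: nums[2] = 9+2 = 11 → [8, 2, 11, 6, 8]
k=3: nums[3] = 6+11 = 17 → [8, 2, 11, 17, 8]
k=4: nums[4] = 8+17 = 25 → [8, 2, 11, 17, 25]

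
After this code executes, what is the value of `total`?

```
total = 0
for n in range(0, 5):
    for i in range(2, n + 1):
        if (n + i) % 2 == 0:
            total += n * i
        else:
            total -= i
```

n=2,i=2: even sum, total = 0+4 = 4
n=3,i=2: odd sum, total = 4-2 = 2
n=3,i=3: even sum, total = 2+9 = 11
n=4,i=2: even sum, total = 11+8 = 19
n=4,i=3: odd sum, total = 19-3 = 16
n=4,i=4: even sum, total = 16+16 = 32

32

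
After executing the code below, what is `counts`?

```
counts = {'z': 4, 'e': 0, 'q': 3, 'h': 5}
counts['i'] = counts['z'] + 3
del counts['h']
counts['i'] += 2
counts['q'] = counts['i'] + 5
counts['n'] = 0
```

counts['i'] = counts['z']+3 = 7 → {'z': 4, 'e': 0, 'q': 3, 'h': 5, 'i': 7}
del 'h' → {'z': 4, 'e': 0, 'q': 3, 'i': 7}
counts['i'] = 7+2 = 9 → {'z': 4, 'e': 0, 'q': 3, 'i': 9}
counts['q'] = counts['i']+5 = 14 → {'z': 4, 'e': 0, 'q': 14, 'i': 9}
counts['n'] = 0 → {'z': 4, 'e': 0, 'q': 14, 'i': 9, 'n': 0}

{'z': 4, 'e': 0, 'q': 14, 'i': 9, 'n': 0}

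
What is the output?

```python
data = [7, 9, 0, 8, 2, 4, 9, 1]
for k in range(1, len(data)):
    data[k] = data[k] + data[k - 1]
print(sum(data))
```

k=1: data[1] = 9+7 = 16 → [7, 16, 0, 8, 2, 4, 9, 1]
k=2: data[2] = 0+16 = 16 → [7, 16, 16, 8, 2, 4, 9, 1]
k=3: data[3] = 8+16 = 24 → [7, 16, 16, 24, 2, 4, 9, 1]
k=4: data[4] = 2+24 = 26 → [7, 16, 16, 24, 26, 4, 9, 1]
k=5: data[5] = 4+26 = 30 → [7, 16, 16, 24, 26, 30, 9, 1]
k=6: data[6] = 9+30 = 39 → [7, 16, 16, 24, 26, 30, 39, 1]
k=7: data[7] = 1+39 = 40 → [7, 16, 16, 24, 26, 30, 39, 40]
sum = 198

198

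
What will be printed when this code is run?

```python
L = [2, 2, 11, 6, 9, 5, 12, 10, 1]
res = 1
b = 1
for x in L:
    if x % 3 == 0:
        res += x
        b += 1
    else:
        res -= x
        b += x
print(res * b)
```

x=2: not %3==0, res = 1-2 = -1; b=3
x=2: not %3==0, res = (-1)-2 = -3; b=5
x=11: not %3==0, res = (-3)-11 = -14; b=16
x=6: %3==0, res = (-14)+6 = -8; b=17
x=9: %3==0, res = (-8)+9 = 1; b=18
x=5: not %3==0, res = 1-5 = -4; b=23
x=12: %3==0, res = (-4)+12 = 8; b=24
x=10: not %3==0, res = 8-10 = -2; b=34
x=1: not %3==0, res = (-2)-1 = -3; b=35
res*b = (-3)*35 = -105

-105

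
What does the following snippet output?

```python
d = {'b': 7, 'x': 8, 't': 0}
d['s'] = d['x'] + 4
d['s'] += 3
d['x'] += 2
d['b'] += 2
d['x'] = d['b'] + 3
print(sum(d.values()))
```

d['s'] = d['x']+4 = 12 → {'b': 7, 'x': 8, 't': 0, 's': 12}
d['s'] = 12+3 = 15 → {'b': 7, 'x': 8, 't': 0, 's': 15}
d['x'] = 8+2 = 10 → {'b': 7, 'x': 10, 't': 0, 's': 15}
d['b'] = 7+2 = 9 → {'b': 9, 'x': 10, 't': 0, 's': 15}
d['x'] = d['b']+3 = 12 → {'b': 9, 'x': 12, 't': 0, 's': 15}
sum of values = 36

36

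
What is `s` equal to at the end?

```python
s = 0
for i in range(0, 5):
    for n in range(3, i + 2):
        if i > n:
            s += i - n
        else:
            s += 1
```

i=2,n=3: not 2>3, s = 0+1 = 1
i=3,n=3: not 3>3, s = 1+1 = 2
i=3,n=4: not 3>4, s = 2+1 = 3
i=4,n=3: 4>3, s = 3+1 = 4
i=4,n=4: not 4>4, s = 4+1 = 5
i=4,n=5: not 4>5, s = 5+1 = 6

6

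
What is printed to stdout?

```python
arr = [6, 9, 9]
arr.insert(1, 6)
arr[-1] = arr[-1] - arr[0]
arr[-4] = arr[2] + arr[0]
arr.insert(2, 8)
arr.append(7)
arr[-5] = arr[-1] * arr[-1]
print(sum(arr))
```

91

insert 6 at 1 → [6, 6, 9, 9]
arr[-1] = arr[-1]-arr[0] = 9-6 = 3 → [6, 6, 9, 3]
arr[-4] = arr[2]+arr[0] = 9+6 = 15 → [15, 6, 9, 3]
insert 8 at 2 → [15, 6, 8, 9, 3]
append 7 → [15, 6, 8, 9, 3, 7]
arr[-5] = arr[-1]*arr[-1] = 7*7 = 49 → [15, 49, 8, 9, 3, 7]
sum = 91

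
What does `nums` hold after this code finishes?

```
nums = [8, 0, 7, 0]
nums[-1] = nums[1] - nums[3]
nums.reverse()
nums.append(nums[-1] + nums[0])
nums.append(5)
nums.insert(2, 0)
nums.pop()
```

nums[-1] = nums[1]-nums[3] = 0-0 = 0 → [8, 0, 7, 0]
reverse → [0, 7, 0, 8]
append nums[-1]+nums[0] = 8+0 = 8 → [0, 7, 0, 8, 8]
append 5 → [0, 7, 0, 8, 8, 5]
insert 0 at 2 → [0, 7, 0, 0, 8, 8, 5]
pop() removes 5 → [0, 7, 0, 0, 8, 8]

[0, 7, 0, 0, 8, 8]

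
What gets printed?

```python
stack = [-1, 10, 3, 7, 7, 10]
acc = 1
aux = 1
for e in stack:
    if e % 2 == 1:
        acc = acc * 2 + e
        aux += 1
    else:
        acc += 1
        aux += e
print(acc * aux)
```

1250

e=-1: odd, acc = 1*2+(-1) = 1; aux=2
e=10: not odd, acc = 1+1 = 2; aux=12
e=3: odd, acc = 2*2+3 = 7; aux=13
e=7: odd, acc = 7*2+7 = 21; aux=14
e=7: odd, acc = 21*2+7 = 49; aux=15
e=10: not odd, acc = 49+1 = 50; aux=25
acc*aux = 50*25 = 1250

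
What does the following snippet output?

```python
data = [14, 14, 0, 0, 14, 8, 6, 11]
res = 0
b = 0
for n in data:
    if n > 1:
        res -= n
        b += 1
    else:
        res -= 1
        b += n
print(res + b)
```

n=14: >1, res = 0-14 = -14; b=1
n=14: >1, res = (-14)-14 = -28; b=2
n=0: not >1, res = (-28)-1 = -29; b=2
n=0: not >1, res = (-29)-1 = -30; b=2
n=14: >1, res = (-30)-14 = -44; b=3
n=8: >1, res = (-44)-8 = -52; b=4
n=6: >1, res = (-52)-6 = -58; b=5
n=11: >1, res = (-58)-11 = -69; b=6
res+b = (-69)+6 = -63

-63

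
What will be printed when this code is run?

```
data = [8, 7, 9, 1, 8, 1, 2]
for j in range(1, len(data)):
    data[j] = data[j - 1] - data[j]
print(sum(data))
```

-63

j=1: data[1] = 8-7 = 1 → [8, 1, 9, 1, 8, 1, 2]
j=2: data[2] = 1-9 = -8 → [8, 1, -8, 1, 8, 1, 2]
j=3: data[3] = (-8)-1 = -9 → [8, 1, -8, -9, 8, 1, 2]
j=4: data[4] = (-9)-8 = -17 → [8, 1, -8, -9, -17, 1, 2]
j=5: data[5] = (-17)-1 = -18 → [8, 1, -8, -9, -17, -18, 2]
j=6: data[6] = (-18)-2 = -20 → [8, 1, -8, -9, -17, -18, -20]
sum = -63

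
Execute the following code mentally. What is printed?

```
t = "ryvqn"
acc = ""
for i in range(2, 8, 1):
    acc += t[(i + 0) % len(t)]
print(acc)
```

vqnryv

i=2: add t[2]='v' → 'v'
i=3: add t[3]='q' → 'vq'
i=4: add t[4]='n' → 'vqn'
i=5: add t[0]='r' → 'vqnr'
i=6: add t[1]='y' → 'vqnry'
i=7: add t[2]='v' → 'vqnryv'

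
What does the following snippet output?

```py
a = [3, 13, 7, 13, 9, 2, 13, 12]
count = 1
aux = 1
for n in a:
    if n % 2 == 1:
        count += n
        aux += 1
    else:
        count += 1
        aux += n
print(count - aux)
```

40

n=3: odd, count = 1+3 = 4; aux=2
n=13: odd, count = 4+13 = 17; aux=3
n=7: odd, count = 17+7 = 24; aux=4
n=13: odd, count = 24+13 = 37; aux=5
n=9: odd, count = 37+9 = 46; aux=6
n=2: not odd, count = 46+1 = 47; aux=8
n=13: odd, count = 47+13 = 60; aux=9
n=12: not odd, count = 60+1 = 61; aux=21
count-aux = 61-21 = 40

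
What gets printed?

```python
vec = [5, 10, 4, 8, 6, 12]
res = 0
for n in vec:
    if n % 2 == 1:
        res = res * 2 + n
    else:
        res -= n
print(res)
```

n=5: odd, res = 0*2+5 = 5
n=10: not odd, res = 5-10 = -5
n=4: not odd, res = (-5)-4 = -9
n=8: not odd, res = (-9)-8 = -17
n=6: not odd, res = (-17)-6 = -23
n=12: not odd, res = (-23)-12 = -35

-35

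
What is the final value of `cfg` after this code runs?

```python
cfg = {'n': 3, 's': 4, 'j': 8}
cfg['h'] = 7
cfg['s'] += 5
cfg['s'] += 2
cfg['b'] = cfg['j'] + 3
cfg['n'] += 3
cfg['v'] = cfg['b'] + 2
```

cfg['h'] = 7 → {'n': 3, 's': 4, 'j': 8, 'h': 7}
cfg['s'] = 4+5 = 9 → {'n': 3, 's': 9, 'j': 8, 'h': 7}
cfg['s'] = 9+2 = 11 → {'n': 3, 's': 11, 'j': 8, 'h': 7}
cfg['b'] = cfg['j']+3 = 11 → {'n': 3, 's': 11, 'j': 8, 'h': 7, 'b': 11}
cfg['n'] = 3+3 = 6 → {'n': 6, 's': 11, 'j': 8, 'h': 7, 'b': 11}
cfg['v'] = cfg['b']+2 = 13 → {'n': 6, 's': 11, 'j': 8, 'h': 7, 'b': 11, 'v': 13}

{'n': 6, 's': 11, 'j': 8, 'h': 7, 'b': 11, 'v': 13}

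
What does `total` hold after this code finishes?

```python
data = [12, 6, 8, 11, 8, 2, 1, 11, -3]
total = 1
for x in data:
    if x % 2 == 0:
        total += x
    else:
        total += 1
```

x=12: even, total = 1+12 = 13
x=6: even, total = 13+6 = 19
x=8: even, total = 19+8 = 27
x=11: not even, total = 27+1 = 28
x=8: even, total = 28+8 = 36
x=2: even, total = 36+2 = 38
x=1: not even, total = 38+1 = 39
x=11: not even, total = 39+1 = 40
x=-3: not even, total = 40+1 = 41

41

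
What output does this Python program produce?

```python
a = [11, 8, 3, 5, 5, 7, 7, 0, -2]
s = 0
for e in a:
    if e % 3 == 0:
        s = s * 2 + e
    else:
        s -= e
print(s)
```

e=11: not %3==0, s = 0-11 = -11
e=8: not %3==0, s = (-11)-8 = -19
e=3: %3==0, s = (-19)*2+3 = -35
e=5: not %3==0, s = (-35)-5 = -40
e=5: not %3==0, s = (-40)-5 = -45
e=7: not %3==0, s = (-45)-7 = -52
e=7: not %3==0, s = (-52)-7 = -59
e=0: %3==0, s = (-59)*2+0 = -118
e=-2: not %3==0, s = (-118)-(-2) = -116

-116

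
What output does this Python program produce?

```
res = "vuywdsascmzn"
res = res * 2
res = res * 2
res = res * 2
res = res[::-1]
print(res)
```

nzmcsasdwyuvnzmcsasdwyuvnzmcsasdwyuvnzmcsasdwyuvnzmcsasdwyuvnzmcsasdwyuvnzmcsasdwyuvnzmcsasdwyuv

repeat ×2 → 'vuywdsascmznvuywdsascmzn'
repeat ×2 → 'vuywdsascmznvuywdsascmznvuywdsascmznvuywdsascmzn'
repeat ×2 → 'vuywdsascmznvuywdsascmznvuywdsascmznvuywdsascmznvuywdsascmznvuywdsascmznvuywdsascmznvuywdsascmzn'
reverse → 'nzmcsasdwyuvnzmcsasdwyuvnzmcsasdwyuvnzmcsasdwyuvnzmcsasdwyuvnzmcsasdwyuvnzmcsasdwyuvnzmcsasdwyuv'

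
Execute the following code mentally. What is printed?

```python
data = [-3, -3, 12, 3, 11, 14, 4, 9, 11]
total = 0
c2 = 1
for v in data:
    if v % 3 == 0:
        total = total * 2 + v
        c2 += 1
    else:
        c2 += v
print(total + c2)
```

v=-3: %3==0, total = 0*2+(-3) = -3; c2=2
v=-3: %3==0, total = (-3)*2+(-3) = -9; c2=3
v=12: %3==0, total = (-9)*2+12 = -6; c2=4
v=3: %3==0, total = (-6)*2+3 = -9; c2=5
v=11: not %3==0; c2=16
v=14: not %3==0; c2=30
v=4: not %3==0; c2=34
v=9: %3==0, total = (-9)*2+9 = -9; c2=35
v=11: not %3==0; c2=46
total+c2 = (-9)+46 = 37

37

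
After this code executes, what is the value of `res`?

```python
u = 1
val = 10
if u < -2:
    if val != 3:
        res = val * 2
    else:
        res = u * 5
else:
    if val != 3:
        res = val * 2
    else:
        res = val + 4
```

20

u=1, val=10
u < -2 is False; val != 3 is True
→ res = val * 2 = 20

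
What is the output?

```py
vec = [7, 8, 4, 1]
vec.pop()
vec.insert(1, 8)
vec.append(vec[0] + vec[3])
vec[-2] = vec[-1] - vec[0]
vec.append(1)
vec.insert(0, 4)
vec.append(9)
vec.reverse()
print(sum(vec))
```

52

pop() removes 1 → [7, 8, 4]
insert 8 at 1 → [7, 8, 8, 4]
append vec[0]+vec[3] = 7+4 = 11 → [7, 8, 8, 4, 11]
vec[-2] = vec[-1]-vec[0] = 11-7 = 4 → [7, 8, 8, 4, 11]
append 1 → [7, 8, 8, 4, 11, 1]
insert 4 at 0 → [4, 7, 8, 8, 4, 11, 1]
append 9 → [4, 7, 8, 8, 4, 11, 1, 9]
reverse → [9, 1, 11, 4, 8, 8, 7, 4]
sum = 52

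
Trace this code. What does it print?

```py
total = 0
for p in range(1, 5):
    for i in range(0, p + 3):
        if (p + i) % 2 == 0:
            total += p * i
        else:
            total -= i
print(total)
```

p=1,i=0: odd sum, total = 0-0 = 0
p=1,i=1: even sum, total = 0+1 = 1
p=1,i=2: odd sum, total = 1-2 = -1
p=1,i=3: even sum, total = (-1)+3 = 2
p=2,i=0: even sum, total = 2+0 = 2
p=2,i=1: odd sum, total = 2-1 = 1
p=2,i=2: even sum, total = 1+4 = 5
p=2,i=3: odd sum, total = 5-3 = 2
p=2,i=4: even sum, total = 2+8 = 10
p=3,i=0: odd sum, total = 10-0 = 10
p=3,i=1: even sum, total = 10+3 = 13
p=3,i=2: odd sum, total = 13-2 = 11
p=3,i=3: even sum, total = 11+9 = 20
p=3,i=4: odd sum, total = 20-4 = 16
p=3,i=5: even sum, total = 16+15 = 31
p=4,i=0: even sum, total = 31+0 = 31
p=4,i=1: odd sum, total = 31-1 = 30
p=4,i=2: even sum, total = 30+8 = 38
p=4,i=3: odd sum, total = 38-3 = 35
p=4,i=4: even sum, total = 35+16 = 51
p=4,i=5: odd sum, total = 51-5 = 46
p=4,i=6: even sum, total = 46+24 = 70

70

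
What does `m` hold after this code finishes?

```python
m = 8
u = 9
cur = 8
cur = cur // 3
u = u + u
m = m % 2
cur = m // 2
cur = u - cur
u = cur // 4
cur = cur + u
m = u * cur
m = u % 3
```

cur = 8//3 = 2
u = 9+9 = 18
m = 8%2 = 0
cur = 0//2 = 0
cur = 18-0 = 18
u = 18//4 = 4
cur = 18+4 = 22
m = 4*22 = 88
m = 4%3 = 1

1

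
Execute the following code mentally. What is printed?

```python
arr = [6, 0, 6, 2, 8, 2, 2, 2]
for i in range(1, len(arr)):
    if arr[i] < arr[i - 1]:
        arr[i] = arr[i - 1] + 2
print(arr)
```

[6, 8, 10, 12, 14, 16, 18, 20]

i=1: 0<6, arr[1] = 6+2 = 8 → [6, 8, 6, 2, 8, 2, 2, 2]
i=2: 6<8, arr[2] = 8+2 = 10 → [6, 8, 10, 2, 8, 2, 2, 2]
i=3: 2<10, arr[3] = 10+2 = 12 → [6, 8, 10, 12, 8, 2, 2, 2]
i=4: 8<12, arr[4] = 12+2 = 14 → [6, 8, 10, 12, 14, 2, 2, 2]
i=5: 2<14, arr[5] = 14+2 = 16 → [6, 8, 10, 12, 14, 16, 2, 2]
i=6: 2<16, arr[6] = 16+2 = 18 → [6, 8, 10, 12, 14, 16, 18, 2]
i=7: 2<18, arr[7] = 18+2 = 20 → [6, 8, 10, 12, 14, 16, 18, 20]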